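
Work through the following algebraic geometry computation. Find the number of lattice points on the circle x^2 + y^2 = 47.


Systematically check integer values of x where x^2 <= 47.
For each valid x, check if 47 - x^2 is a perfect square.
Total integer solutions found: 0

0


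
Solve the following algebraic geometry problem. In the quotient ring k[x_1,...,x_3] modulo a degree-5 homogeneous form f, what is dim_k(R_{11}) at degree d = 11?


For R = k[x_1,...,x_n]/(f) with f homogeneous of degree e:
The Hilbert series is (1 - t^e)/(1 - t)^n.
So h(d) = C(d+n-1, n-1) - C(d-e+n-1, n-1) for d >= e.
With n=3, e=5, d=11:
C(11+3-1, 3-1) = C(13, 2) = 78
C(11-5+3-1, 3-1) = C(8, 2) = 28
h(11) = 78 - 28 = 50

50


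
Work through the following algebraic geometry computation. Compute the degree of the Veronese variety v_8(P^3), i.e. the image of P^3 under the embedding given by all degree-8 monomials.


The Veronese variety v_8(P^3) has degree d^r.
d^r = 8^3 = 512

512


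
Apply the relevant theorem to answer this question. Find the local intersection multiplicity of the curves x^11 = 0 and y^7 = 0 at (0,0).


The intersection multiplicity of V(x^a) and V(y^b) at the origin is:
I(O; V(x^11), V(y^7)) = dim_k(k[x,y]/(x^11, y^7))
A basis for k[x,y]/(x^11, y^7) is the set of monomials x^i * y^j
where 0 <= i < 11 and 0 <= j < 7.
The number of such monomials is 11 * 7 = 77

77


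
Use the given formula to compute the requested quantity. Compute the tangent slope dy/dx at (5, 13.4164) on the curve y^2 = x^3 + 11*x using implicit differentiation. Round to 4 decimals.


Using implicit differentiation of y^2 = x^3 + 11*x:
2y * dy/dx = 3x^2 + 11
dy/dx = (3x^2 + 11)/(2y)
Numerator: 3*5^2 + 11 = 86
Denominator: 2*13.4164 = 26.8328
dy/dx = 86/26.8328 = 3.2050

3.2050


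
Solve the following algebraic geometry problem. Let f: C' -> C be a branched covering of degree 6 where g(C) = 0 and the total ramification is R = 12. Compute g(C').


Riemann-Hurwitz formula: 2g' - 2 = d(2g - 2) + R
Given: d = 6, g = 0, R = 12
2g' - 2 = 6*(2*0 - 2) + 12
2g' - 2 = 6*(-2) + 12
2g' - 2 = -12 + 12 = 0
2g' = 2
g' = 1

1


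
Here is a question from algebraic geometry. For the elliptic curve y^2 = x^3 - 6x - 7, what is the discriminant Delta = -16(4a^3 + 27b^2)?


Compute each component:
4a^3 = 4*(-6)^3 = 4*(-216) = -864
27b^2 = 27*(-7)^2 = 27*49 = 1323
4a^3 + 27b^2 = -864 + 1323 = 459
Delta = -16*459 = -7344

-7344


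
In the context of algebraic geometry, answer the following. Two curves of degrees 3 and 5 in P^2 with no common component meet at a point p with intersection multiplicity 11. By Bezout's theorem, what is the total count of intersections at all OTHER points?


By Bezout's theorem, the total intersection number is d1 * d2.
Total = 3 * 5 = 15
Intersection multiplicity at p = 11
Remaining intersections = 15 - 11 = 4

4


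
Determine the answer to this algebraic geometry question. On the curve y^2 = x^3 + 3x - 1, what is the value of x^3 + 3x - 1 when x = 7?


Compute x^3 + 3x - 1 at x = 7:
x^3 = 7^3 = 343
3*x = 3*7 = 21
Sum: 343 + 21 - 1 = 363

363


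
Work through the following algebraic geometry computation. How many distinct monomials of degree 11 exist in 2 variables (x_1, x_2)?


The number of degree-11 monomials in 2 variables is C(d+n-1, n-1).
= C(11+2-1, 2-1) = C(12, 1)
= 12

12


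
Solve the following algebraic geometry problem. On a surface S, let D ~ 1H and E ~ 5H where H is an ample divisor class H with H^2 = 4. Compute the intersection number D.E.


Using bilinearity of the intersection pairing on a surface S:
(aH).(bH) = ab * (H.H)
We have H^2 = 4.
D.E = (1H).(5H) = 1*5*4
= 5*4
= 20

20


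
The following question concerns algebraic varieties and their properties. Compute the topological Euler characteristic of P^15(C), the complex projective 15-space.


The complex projective space P^15 has one cell in each even real dimension 0, 2, ..., 30.
The cohomology groups are H^{2k}(P^15) = Z for k = 0,...,15, and 0 otherwise.
Euler characteristic = sum of Betti numbers = 1 per even-dimensional cohomology group.
chi(P^15) = 15 + 1 = 16

16


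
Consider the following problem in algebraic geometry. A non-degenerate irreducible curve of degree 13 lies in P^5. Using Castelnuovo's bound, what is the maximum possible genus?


Castelnuovo's bound: write d - 1 = m(r-1) + epsilon with 0 <= epsilon < r-1.
d - 1 = 13 - 1 = 12
r - 1 = 5 - 1 = 4
12 = 3*4 + 0, so m = 3, epsilon = 0
pi(d, r) = m(m-1)(r-1)/2 + m*epsilon
= 3*2*4/2 + 3*0
= 24/2 + 0
= 12 + 0 = 12

12


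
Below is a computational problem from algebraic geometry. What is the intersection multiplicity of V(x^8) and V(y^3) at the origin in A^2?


The intersection multiplicity of V(x^a) and V(y^b) at the origin is:
I(O; V(x^8), V(y^3)) = dim_k(k[x,y]/(x^8, y^3))
A basis for k[x,y]/(x^8, y^3) is the set of monomials x^i * y^j
where 0 <= i < 8 and 0 <= j < 3.
The number of such monomials is 8 * 3 = 24

24


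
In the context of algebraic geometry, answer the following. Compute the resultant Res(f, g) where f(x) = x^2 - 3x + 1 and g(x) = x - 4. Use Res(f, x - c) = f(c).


For Res(f, x - c), we evaluate f at x = c.
f(4) = 4^2 - 3*4 + 1
= 16 - 12 + 1
= 4 + 1 = 5
Res(f, g) = 5

5


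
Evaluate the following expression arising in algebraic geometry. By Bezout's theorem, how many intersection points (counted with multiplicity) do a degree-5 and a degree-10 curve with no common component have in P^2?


Bezout's theorem states the intersection count equals the product of degrees.
Intersection count = 5 * 10 = 50

50


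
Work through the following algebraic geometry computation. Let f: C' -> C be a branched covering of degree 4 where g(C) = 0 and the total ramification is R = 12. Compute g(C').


Riemann-Hurwitz formula: 2g' - 2 = d(2g - 2) + R
Given: d = 4, g = 0, R = 12
2g' - 2 = 4*(2*0 - 2) + 12
2g' - 2 = 4*(-2) + 12
2g' - 2 = -8 + 12 = 4
2g' = 6
g' = 3

3


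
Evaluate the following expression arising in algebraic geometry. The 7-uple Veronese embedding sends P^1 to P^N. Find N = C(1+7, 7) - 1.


The Veronese embedding v_d: P^n -> P^N maps each point to all
degree-d monomials in n+1 homogeneous coordinates.
N = C(n+d, d) - 1
N = C(1+7, 7) - 1
N = C(8, 7) - 1
C(8, 7) = 8
N = 8 - 1 = 7

7


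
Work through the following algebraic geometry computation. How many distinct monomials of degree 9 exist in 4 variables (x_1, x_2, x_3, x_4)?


The number of degree-9 monomials in 4 variables is C(d+n-1, n-1).
= C(9+4-1, 4-1) = C(12, 3)
= 220

220


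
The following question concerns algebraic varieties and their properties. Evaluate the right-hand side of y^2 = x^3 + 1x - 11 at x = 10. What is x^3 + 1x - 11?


Compute x^3 + 1x - 11 at x = 10:
x^3 = 10^3 = 1000
1*x = 1*10 = 10
Sum: 1000 + 10 - 11 = 999

999


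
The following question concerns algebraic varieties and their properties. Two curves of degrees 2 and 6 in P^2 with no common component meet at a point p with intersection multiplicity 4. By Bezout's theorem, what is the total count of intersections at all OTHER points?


By Bezout's theorem, the total intersection number is d1 * d2.
Total = 2 * 6 = 12
Intersection multiplicity at p = 4
Remaining intersections = 12 - 4 = 8

8


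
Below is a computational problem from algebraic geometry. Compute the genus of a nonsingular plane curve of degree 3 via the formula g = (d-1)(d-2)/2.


Using the genus formula for smooth plane curves:
g = (d-1)(d-2)/2
g = (3-1)(3-2)/2
g = 2*1/2
g = 2/2 = 1

1


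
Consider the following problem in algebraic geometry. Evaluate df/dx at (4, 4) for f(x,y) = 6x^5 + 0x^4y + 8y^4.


df/dx = 5*6*x^4 + 4*0*x^3*y
At (4,4): 5*6*4^4 + 4*0*4^3*4
= 7680 + 0
= 7680

7680


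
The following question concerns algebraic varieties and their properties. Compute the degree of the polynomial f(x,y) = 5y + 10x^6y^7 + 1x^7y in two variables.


Examine each term for its total degree (sum of exponents).
  Term '5y' has total degree 0+1 = 1.
  Term '10x^6y^7' has total degree 6+7 = 13.
  Term '1x^7y' has total degree 7+1 = 8.
The maximum total degree among all terms is 13.

13


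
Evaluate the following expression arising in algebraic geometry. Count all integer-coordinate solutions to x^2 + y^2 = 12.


Systematically check integer values of x where x^2 <= 12.
For each valid x, check if 12 - x^2 is a perfect square.
Total integer solutions found: 0

0


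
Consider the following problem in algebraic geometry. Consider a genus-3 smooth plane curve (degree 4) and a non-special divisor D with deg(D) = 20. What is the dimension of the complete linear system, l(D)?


First, compute the genus of a smooth plane curve of degree 4:
g = (d-1)(d-2)/2 = (4-1)(4-2)/2 = 3
For a non-special divisor D (i.e., h^1(D) = 0), Riemann-Roch gives:
l(D) = deg(D) - g + 1
Since deg(D) = 20 >= 2g - 1 = 5, D is non-special.
l(D) = 20 - 3 + 1 = 18

18


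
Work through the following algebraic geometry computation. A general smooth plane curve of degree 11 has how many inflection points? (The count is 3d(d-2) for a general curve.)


For a general smooth plane curve C of degree d, the inflection points are
the intersection of C with its Hessian curve, which has degree 3(d-2).
By Bezout, the total intersection number is d * 3(d-2) = 11 * 27 = 297.
For a general curve every flex is ordinary, so each contributes
multiplicity 1 to C·Hess(C), and the number of distinct inflection
points is 3d(d-2).
Inflection points = 3*11*(11-2) = 3*11*9 = 297

297


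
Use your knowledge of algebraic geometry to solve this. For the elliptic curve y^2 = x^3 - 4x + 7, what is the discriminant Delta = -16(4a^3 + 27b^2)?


Compute each component:
4a^3 = 4*(-4)^3 = 4*(-64) = -256
27b^2 = 27*7^2 = 27*49 = 1323
4a^3 + 27b^2 = -256 + 1323 = 1067
Delta = -16*1067 = -17072

-17072


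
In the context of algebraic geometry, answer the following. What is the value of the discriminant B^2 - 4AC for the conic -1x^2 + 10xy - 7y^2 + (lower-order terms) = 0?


The discriminant of a conic Ax^2 + Bxy + Cy^2 + ... = 0 is B^2 - 4AC.
B^2 = 10^2 = 100
4AC = 4*(-1)*(-7) = 28
Discriminant = 100 - 28 = 72

72


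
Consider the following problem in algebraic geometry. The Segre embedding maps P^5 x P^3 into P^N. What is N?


The Segre embedding maps P^m x P^n into P^N via
all products of coordinates from each factor.
N = (m+1)(n+1) - 1
N = (5+1)(3+1) - 1
N = 6*4 - 1
N = 24 - 1 = 23

23


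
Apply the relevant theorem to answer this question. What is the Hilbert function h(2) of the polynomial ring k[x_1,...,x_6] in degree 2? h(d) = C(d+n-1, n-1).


The Hilbert function for the polynomial ring in 6 variables is:
h(d) = C(d+n-1, n-1)
h(2) = C(2+6-1, 6-1) = C(7, 5)
= 7! / (5! * 2!)
= 21

21


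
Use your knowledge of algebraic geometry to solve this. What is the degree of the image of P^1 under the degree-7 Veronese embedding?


The Veronese variety v_7(P^1) has degree d^r.
d^r = 7^1 = 7

7


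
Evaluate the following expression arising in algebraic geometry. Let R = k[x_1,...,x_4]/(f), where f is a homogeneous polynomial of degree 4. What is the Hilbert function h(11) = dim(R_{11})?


For R = k[x_1,...,x_n]/(f) with f homogeneous of degree e:
The Hilbert series is (1 - t^e)/(1 - t)^n.
So h(d) = C(d+n-1, n-1) - C(d-e+n-1, n-1) for d >= e.
With n=4, e=4, d=11:
C(11+4-1, 4-1) = C(14, 3) = 364
C(11-4+4-1, 4-1) = C(10, 3) = 120
h(11) = 364 - 120 = 244

244


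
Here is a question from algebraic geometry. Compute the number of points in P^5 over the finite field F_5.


P^5(F_5) has (q^(n+1) - 1)/(q - 1) points.
= 5^5 + 5^4 + 5^3 + 5^2 + 5^1 + 5^0
= 3125 + 625 + 125 + 25 + 5 + 1
= 3906

3906


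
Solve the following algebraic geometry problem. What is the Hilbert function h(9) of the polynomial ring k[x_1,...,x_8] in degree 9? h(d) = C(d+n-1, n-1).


The Hilbert function for the polynomial ring in 8 variables is:
h(d) = C(d+n-1, n-1)
h(9) = C(9+8-1, 8-1) = C(16, 7)
= 16! / (7! * 9!)
= 11440

11440


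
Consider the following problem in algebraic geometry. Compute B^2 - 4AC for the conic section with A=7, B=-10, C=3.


The discriminant of a conic Ax^2 + Bxy + Cy^2 + ... = 0 is B^2 - 4AC.
B^2 = (-10)^2 = 100
4AC = 4*7*3 = 84
Discriminant = 100 - 84 = 16

16


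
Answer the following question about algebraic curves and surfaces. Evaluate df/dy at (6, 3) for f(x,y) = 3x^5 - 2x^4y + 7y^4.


df/dy = (-2)*x^4 + 4*7*y^3
At (6,3): (-2)*6^4 + 4*7*3^3
= -2592 + 756
= -1836

-1836


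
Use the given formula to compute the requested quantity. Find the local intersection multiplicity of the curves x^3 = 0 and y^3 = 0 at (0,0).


The intersection multiplicity of V(x^a) and V(y^b) at the origin is:
I(O; V(x^3), V(y^3)) = dim_k(k[x,y]/(x^3, y^3))
A basis for k[x,y]/(x^3, y^3) is the set of monomials x^i * y^j
where 0 <= i < 3 and 0 <= j < 3.
The number of such monomials is 3 * 3 = 9

9


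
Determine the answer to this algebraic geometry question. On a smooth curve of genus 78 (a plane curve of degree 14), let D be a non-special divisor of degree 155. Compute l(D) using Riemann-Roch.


First, compute the genus of a smooth plane curve of degree 14:
g = (d-1)(d-2)/2 = (14-1)(14-2)/2 = 78
For a non-special divisor D (i.e., h^1(D) = 0), Riemann-Roch gives:
l(D) = deg(D) - g + 1
Since deg(D) = 155 >= 2g - 1 = 155, D is non-special.
l(D) = 155 - 78 + 1 = 78

78


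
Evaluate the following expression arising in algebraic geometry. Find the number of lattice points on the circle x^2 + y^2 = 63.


Systematically check integer values of x where x^2 <= 63.
For each valid x, check if 63 - x^2 is a perfect square.
Total integer solutions found: 0

0


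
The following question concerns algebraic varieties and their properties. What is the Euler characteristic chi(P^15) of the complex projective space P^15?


The complex projective space P^15 has one cell in each even real dimension 0, 2, ..., 30.
The cohomology groups are H^{2k}(P^15) = Z for k = 0,...,15, and 0 otherwise.
Euler characteristic = sum of Betti numbers = 1 per even-dimensional cohomology group.
chi(P^15) = 15 + 1 = 16

16


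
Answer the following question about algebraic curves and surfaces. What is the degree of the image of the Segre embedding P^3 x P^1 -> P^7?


The degree of the Segre variety P^3 x P^1 is C(m+n, m).
= C(4, 3)
= 4

4


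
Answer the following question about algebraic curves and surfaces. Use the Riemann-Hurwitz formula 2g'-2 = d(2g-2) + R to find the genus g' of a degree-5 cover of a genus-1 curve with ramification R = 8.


Riemann-Hurwitz formula: 2g' - 2 = d(2g - 2) + R
Given: d = 5, g = 1, R = 8
2g' - 2 = 5*(2*1 - 2) + 8
2g' - 2 = 5*0 + 8
2g' - 2 = 0 + 8 = 8
2g' = 10
g' = 5

5


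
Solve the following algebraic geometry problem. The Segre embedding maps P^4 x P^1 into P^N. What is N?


The Segre embedding maps P^m x P^n into P^N via
all products of coordinates from each factor.
N = (m+1)(n+1) - 1
N = (4+1)(1+1) - 1
N = 5*2 - 1
N = 10 - 1 = 9

9


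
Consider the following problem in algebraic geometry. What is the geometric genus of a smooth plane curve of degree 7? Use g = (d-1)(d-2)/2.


Using the genus formula for smooth plane curves:
g = (d-1)(d-2)/2
g = (7-1)(7-2)/2
g = 6*5/2
g = 30/2 = 15

15


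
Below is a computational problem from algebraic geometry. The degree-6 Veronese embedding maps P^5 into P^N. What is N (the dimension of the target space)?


The Veronese embedding v_d: P^n -> P^N maps each point to all
degree-d monomials in n+1 homogeneous coordinates.
N = C(n+d, d) - 1
N = C(5+6, 6) - 1
N = C(11, 6) - 1
C(11, 6) = 462
N = 462 - 1 = 461

461


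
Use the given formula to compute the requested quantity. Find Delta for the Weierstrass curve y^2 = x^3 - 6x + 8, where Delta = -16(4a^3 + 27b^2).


Compute each component:
4a^3 = 4*(-6)^3 = 4*(-216) = -864
27b^2 = 27*8^2 = 27*64 = 1728
4a^3 + 27b^2 = -864 + 1728 = 864
Delta = -16*864 = -13824

-13824


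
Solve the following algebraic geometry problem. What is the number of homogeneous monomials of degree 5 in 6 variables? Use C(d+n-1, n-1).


The number of degree-5 monomials in 6 variables is C(d+n-1, n-1).
= C(5+6-1, 6-1) = C(10, 5)
= 252

252


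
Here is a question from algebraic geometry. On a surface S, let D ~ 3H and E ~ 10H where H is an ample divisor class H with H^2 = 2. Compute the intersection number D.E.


Using bilinearity of the intersection pairing on a surface S:
(aH).(bH) = ab * (H.H)
We have H^2 = 2.
D.E = (3H).(10H) = 3*10*2
= 30*2
= 60

60


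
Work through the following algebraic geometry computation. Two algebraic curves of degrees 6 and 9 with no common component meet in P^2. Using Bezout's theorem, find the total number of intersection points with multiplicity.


Bezout's theorem states the intersection count equals the product of degrees.
Intersection count = 6 * 9 = 54

54


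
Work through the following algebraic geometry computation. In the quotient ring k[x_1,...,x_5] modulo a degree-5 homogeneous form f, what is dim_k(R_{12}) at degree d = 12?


For R = k[x_1,...,x_n]/(f) with f homogeneous of degree e:
The Hilbert series is (1 - t^e)/(1 - t)^n.
So h(d) = C(d+n-1, n-1) - C(d-e+n-1, n-1) for d >= e.
With n=5, e=5, d=12:
C(12+5-1, 5-1) = C(16, 4) = 1820
C(12-5+5-1, 5-1) = C(11, 4) = 330
h(12) = 1820 - 330 = 1490

1490


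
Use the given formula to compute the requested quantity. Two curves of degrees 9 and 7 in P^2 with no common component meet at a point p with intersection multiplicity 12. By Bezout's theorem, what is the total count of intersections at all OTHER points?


By Bezout's theorem, the total intersection number is d1 * d2.
Total = 9 * 7 = 63
Intersection multiplicity at p = 12
Remaining intersections = 63 - 12 = 51

51


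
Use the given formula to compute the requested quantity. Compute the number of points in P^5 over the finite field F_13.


P^5(F_13) has (q^(n+1) - 1)/(q - 1) points.
= 13^5 + 13^4 + 13^3 + 13^2 + 13^1 + 13^0
= 371293 + 28561 + 2197 + 169 + 13 + 1
= 402234

402234


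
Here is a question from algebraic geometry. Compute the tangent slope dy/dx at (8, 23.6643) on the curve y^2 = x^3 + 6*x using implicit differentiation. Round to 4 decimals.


Using implicit differentiation of y^2 = x^3 + 6*x:
2y * dy/dx = 3x^2 + 6
dy/dx = (3x^2 + 6)/(2y)
Numerator: 3*8^2 + 6 = 198
Denominator: 2*23.6643 = 47.3286
dy/dx = 198/47.3286 = 4.1835

4.1835


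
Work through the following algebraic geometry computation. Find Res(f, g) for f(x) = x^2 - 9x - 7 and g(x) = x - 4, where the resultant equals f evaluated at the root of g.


For Res(f, x - c), we evaluate f at x = c.
f(4) = 4^2 - 9*4 - 7
= 16 - 36 - 7
= -20 - 7 = -27
Res(f, g) = -27

-27


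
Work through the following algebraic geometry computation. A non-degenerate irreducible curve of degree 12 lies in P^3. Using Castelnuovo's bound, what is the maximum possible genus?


Castelnuovo's bound: write d - 1 = m(r-1) + epsilon with 0 <= epsilon < r-1.
d - 1 = 12 - 1 = 11
r - 1 = 3 - 1 = 2
11 = 5*2 + 1, so m = 5, epsilon = 1
pi(d, r) = m(m-1)(r-1)/2 + m*epsilon
= 5*4*2/2 + 5*1
= 40/2 + 5
= 20 + 5 = 25

25


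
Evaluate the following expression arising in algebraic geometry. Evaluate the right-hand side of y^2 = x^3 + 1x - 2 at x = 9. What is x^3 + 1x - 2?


Compute x^3 + 1x - 2 at x = 9:
x^3 = 9^3 = 729
1*x = 1*9 = 9
Sum: 729 + 9 - 2 = 736

736


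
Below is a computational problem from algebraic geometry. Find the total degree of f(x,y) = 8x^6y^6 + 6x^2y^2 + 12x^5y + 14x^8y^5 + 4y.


Examine each term for its total degree (sum of exponents).
  Term '8x^6y^6' has total degree 6+6 = 12.
  Term '6x^2y^2' has total degree 2+2 = 4.
  Term '12x^5y' has total degree 5+1 = 6.
  Term '14x^8y^5' has total degree 8+5 = 13.
  Term '4y' has total degree 0+1 = 1.
The maximum total degree among all terms is 13.

13


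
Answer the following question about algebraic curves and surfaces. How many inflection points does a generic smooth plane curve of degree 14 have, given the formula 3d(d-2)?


For a general smooth plane curve C of degree d, the inflection points are
the intersection of C with its Hessian curve, which has degree 3(d-2).
By Bezout, the total intersection number is d * 3(d-2) = 14 * 36 = 504.
For a general curve every flex is ordinary, so each contributes
multiplicity 1 to C·Hess(C), and the number of distinct inflection
points is 3d(d-2).
Inflection points = 3*14*(14-2) = 3*14*12 = 504

504


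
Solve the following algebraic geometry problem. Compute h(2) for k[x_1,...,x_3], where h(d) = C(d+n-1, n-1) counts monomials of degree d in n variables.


The Hilbert function for the polynomial ring in 3 variables is:
h(d) = C(d+n-1, n-1)
h(2) = C(2+3-1, 3-1) = C(4, 2)
= 4! / (2! * 2!)
= 6

6


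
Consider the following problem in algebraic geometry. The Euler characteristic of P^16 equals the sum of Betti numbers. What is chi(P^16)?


The complex projective space P^16 has one cell in each even real dimension 0, 2, ..., 32.
The cohomology groups are H^{2k}(P^16) = Z for k = 0,...,16, and 0 otherwise.
Euler characteristic = sum of Betti numbers = 1 per even-dimensional cohomology group.
chi(P^16) = 16 + 1 = 17

17


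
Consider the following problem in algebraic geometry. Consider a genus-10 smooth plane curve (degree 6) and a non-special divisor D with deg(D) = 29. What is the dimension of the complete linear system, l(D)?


First, compute the genus of a smooth plane curve of degree 6:
g = (d-1)(d-2)/2 = (6-1)(6-2)/2 = 10
For a non-special divisor D (i.e., h^1(D) = 0), Riemann-Roch gives:
l(D) = deg(D) - g + 1
Since deg(D) = 29 >= 2g - 1 = 19, D is non-special.
l(D) = 29 - 10 + 1 = 20

20


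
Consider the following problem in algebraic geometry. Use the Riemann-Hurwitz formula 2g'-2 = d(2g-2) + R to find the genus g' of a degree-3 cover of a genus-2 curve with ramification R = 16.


Riemann-Hurwitz formula: 2g' - 2 = d(2g - 2) + R
Given: d = 3, g = 2, R = 16
2g' - 2 = 3*(2*2 - 2) + 16
2g' - 2 = 3*2 + 16
2g' - 2 = 6 + 16 = 22
2g' = 24
g' = 12

12


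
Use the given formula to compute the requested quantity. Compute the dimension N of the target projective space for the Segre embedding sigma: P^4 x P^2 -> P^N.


The Segre embedding maps P^m x P^n into P^N via
all products of coordinates from each factor.
N = (m+1)(n+1) - 1
N = (4+1)(2+1) - 1
N = 5*3 - 1
N = 15 - 1 = 14

14


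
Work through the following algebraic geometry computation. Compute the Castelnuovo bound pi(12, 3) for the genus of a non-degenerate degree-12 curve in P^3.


Castelnuovo's bound: write d - 1 = m(r-1) + epsilon with 0 <= epsilon < r-1.
d - 1 = 12 - 1 = 11
r - 1 = 3 - 1 = 2
11 = 5*2 + 1, so m = 5, epsilon = 1
pi(d, r) = m(m-1)(r-1)/2 + m*epsilon
= 5*4*2/2 + 5*1
= 40/2 + 5
= 20 + 5 = 25

25


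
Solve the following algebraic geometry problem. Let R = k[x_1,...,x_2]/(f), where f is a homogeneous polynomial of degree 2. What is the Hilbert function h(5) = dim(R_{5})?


For R = k[x_1,...,x_n]/(f) with f homogeneous of degree e:
The Hilbert series is (1 - t^e)/(1 - t)^n.
So h(d) = C(d+n-1, n-1) - C(d-e+n-1, n-1) for d >= e.
With n=2, e=2, d=5:
C(5+2-1, 2-1) = C(6, 1) = 6
C(5-2+2-1, 2-1) = C(4, 1) = 4
h(5) = 6 - 4 = 2

2


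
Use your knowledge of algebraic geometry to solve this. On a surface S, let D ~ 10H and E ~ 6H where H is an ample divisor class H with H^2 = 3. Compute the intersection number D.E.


Using bilinearity of the intersection pairing on a surface S:
(aH).(bH) = ab * (H.H)
We have H^2 = 3.
D.E = (10H).(6H) = 10*6*3
= 60*3
= 180

180


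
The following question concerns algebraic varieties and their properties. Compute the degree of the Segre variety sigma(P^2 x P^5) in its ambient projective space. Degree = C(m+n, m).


The degree of the Segre variety P^2 x P^5 is C(m+n, m).
= C(7, 2)
= 21

21


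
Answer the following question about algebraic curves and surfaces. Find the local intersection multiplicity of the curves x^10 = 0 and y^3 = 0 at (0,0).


The intersection multiplicity of V(x^a) and V(y^b) at the origin is:
I(O; V(x^10), V(y^3)) = dim_k(k[x,y]/(x^10, y^3))
A basis for k[x,y]/(x^10, y^3) is the set of monomials x^i * y^j
where 0 <= i < 10 and 0 <= j < 3.
The number of such monomials is 10 * 3 = 30

30


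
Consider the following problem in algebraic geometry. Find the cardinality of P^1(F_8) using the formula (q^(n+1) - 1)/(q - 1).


P^1(F_8) has (q^(n+1) - 1)/(q - 1) points.
= 8^1 + 8^0
= 8 + 1
= 9

9


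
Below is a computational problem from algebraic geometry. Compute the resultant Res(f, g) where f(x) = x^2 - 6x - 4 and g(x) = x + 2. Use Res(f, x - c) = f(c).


For Res(f, x - c), we evaluate f at x = c.
f(-2) = (-2)^2 - 6*(-2) - 4
= 4 + 12 - 4
= 16 - 4 = 12
Res(f, g) = 12

12


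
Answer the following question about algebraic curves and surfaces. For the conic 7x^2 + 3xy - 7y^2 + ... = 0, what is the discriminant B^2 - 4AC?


The discriminant of a conic Ax^2 + Bxy + Cy^2 + ... = 0 is B^2 - 4AC.
B^2 = 3^2 = 9
4AC = 4*7*(-7) = -196
Discriminant = 9 + 196 = 205

205


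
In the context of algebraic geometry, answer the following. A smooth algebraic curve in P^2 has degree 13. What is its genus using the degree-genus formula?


Using the genus formula for smooth plane curves:
g = (d-1)(d-2)/2
g = (13-1)(13-2)/2
g = 12*11/2
g = 132/2 = 66

66


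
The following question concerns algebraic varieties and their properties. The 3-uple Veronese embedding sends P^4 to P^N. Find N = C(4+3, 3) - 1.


The Veronese embedding v_d: P^n -> P^N maps each point to all
degree-d monomials in n+1 homogeneous coordinates.
N = C(n+d, d) - 1
N = C(4+3, 3) - 1
N = C(7, 3) - 1
C(7, 3) = 35
N = 35 - 1 = 34

34


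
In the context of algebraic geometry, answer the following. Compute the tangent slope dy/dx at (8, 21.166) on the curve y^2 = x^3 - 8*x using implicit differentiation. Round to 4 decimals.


Using implicit differentiation of y^2 = x^3 - 8*x:
2y * dy/dx = 3x^2 - 8
dy/dx = (3x^2 - 8)/(2y)
Numerator: 3*8^2 - 8 = 184
Denominator: 2*21.166 = 42.332
dy/dx = 184/42.332 = 4.3466

4.3466


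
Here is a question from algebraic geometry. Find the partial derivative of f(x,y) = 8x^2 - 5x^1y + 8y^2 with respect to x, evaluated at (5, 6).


df/dx = 2*8*x^1 + 1*(-5)*x^0*y
At (5,6): 2*8*5^1 + 1*(-5)*5^0*6
= 80 - 30
= 50

50


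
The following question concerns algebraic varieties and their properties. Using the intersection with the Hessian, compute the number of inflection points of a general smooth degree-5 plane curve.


For a general smooth plane curve C of degree d, the inflection points are
the intersection of C with its Hessian curve, which has degree 3(d-2).
By Bezout, the total intersection number is d * 3(d-2) = 5 * 9 = 45.
For a general curve every flex is ordinary, so each contributes
multiplicity 1 to C·Hess(C), and the number of distinct inflection
points is 3d(d-2).
Inflection points = 3*5*(5-2) = 3*5*3 = 45

45


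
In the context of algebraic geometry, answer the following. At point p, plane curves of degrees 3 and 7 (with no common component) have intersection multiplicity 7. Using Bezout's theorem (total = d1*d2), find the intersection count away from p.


By Bezout's theorem, the total intersection number is d1 * d2.
Total = 3 * 7 = 21
Intersection multiplicity at p = 7
Remaining intersections = 21 - 7 = 14

14


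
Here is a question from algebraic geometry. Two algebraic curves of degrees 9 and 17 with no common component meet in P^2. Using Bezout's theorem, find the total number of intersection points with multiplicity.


Bezout's theorem states the intersection count equals the product of degrees.
Intersection count = 9 * 17 = 153

153


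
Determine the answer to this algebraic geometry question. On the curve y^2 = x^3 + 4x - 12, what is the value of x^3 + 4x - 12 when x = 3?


Compute x^3 + 4x - 12 at x = 3:
x^3 = 3^3 = 27
4*x = 4*3 = 12
Sum: 27 + 12 - 12 = 27

27


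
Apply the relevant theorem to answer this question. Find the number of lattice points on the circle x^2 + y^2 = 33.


Systematically check integer values of x where x^2 <= 33.
For each valid x, check if 33 - x^2 is a perfect square.
Total integer solutions found: 0

0


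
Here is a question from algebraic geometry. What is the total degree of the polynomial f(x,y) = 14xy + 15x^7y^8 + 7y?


Examine each term for its total degree (sum of exponents).
  Term '14xy' has total degree 1+1 = 2.
  Term '15x^7y^8' has total degree 7+8 = 15.
  Term '7y' has total degree 0+1 = 1.
The maximum total degree among all terms is 15.

15


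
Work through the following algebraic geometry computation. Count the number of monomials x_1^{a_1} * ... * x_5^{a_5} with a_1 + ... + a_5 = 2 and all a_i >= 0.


The number of degree-2 monomials in 5 variables is C(d+n-1, n-1).
= C(2+5-1, 5-1) = C(6, 4)
= 15

15


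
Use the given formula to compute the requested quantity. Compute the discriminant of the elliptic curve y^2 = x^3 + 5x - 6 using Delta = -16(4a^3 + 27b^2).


Compute each component:
4a^3 = 4*5^3 = 4*125 = 500
27b^2 = 27*(-6)^2 = 27*36 = 972
4a^3 + 27b^2 = 500 + 972 = 1472
Delta = -16*1472 = -23552

-23552


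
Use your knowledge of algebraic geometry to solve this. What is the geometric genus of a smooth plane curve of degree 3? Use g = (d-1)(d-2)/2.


Using the genus formula for smooth plane curves:
g = (d-1)(d-2)/2
g = (3-1)(3-2)/2
g = 2*1/2
g = 2/2 = 1

1


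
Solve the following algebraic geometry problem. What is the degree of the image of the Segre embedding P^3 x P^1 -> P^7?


The degree of the Segre variety P^3 x P^1 is C(m+n, m).
= C(4, 3)
= 4

4


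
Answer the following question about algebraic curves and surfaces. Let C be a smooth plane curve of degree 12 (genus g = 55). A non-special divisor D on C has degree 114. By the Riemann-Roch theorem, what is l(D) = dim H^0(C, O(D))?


First, compute the genus of a smooth plane curve of degree 12:
g = (d-1)(d-2)/2 = (12-1)(12-2)/2 = 55
For a non-special divisor D (i.e., h^1(D) = 0), Riemann-Roch gives:
l(D) = deg(D) - g + 1
Since deg(D) = 114 >= 2g - 1 = 109, D is non-special.
l(D) = 114 - 55 + 1 = 60

60


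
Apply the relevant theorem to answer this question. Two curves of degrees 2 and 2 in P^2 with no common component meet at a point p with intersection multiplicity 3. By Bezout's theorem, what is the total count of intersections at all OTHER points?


By Bezout's theorem, the total intersection number is d1 * d2.
Total = 2 * 2 = 4
Intersection multiplicity at p = 3
Remaining intersections = 4 - 3 = 1

1


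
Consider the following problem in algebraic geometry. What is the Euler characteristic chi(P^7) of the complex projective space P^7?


The complex projective space P^7 has one cell in each even real dimension 0, 2, ..., 14.
The cohomology groups are H^{2k}(P^7) = Z for k = 0,...,7, and 0 otherwise.
Euler characteristic = sum of Betti numbers = 1 per even-dimensional cohomology group.
chi(P^7) = 7 + 1 = 8

8


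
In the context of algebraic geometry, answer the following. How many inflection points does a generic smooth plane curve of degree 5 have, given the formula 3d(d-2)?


For a general smooth plane curve C of degree d, the inflection points are
the intersection of C with its Hessian curve, which has degree 3(d-2).
By Bezout, the total intersection number is d * 3(d-2) = 5 * 9 = 45.
For a general curve every flex is ordinary, so each contributes
multiplicity 1 to C·Hess(C), and the number of distinct inflection
points is 3d(d-2).
Inflection points = 3*5*(5-2) = 3*5*3 = 45

45


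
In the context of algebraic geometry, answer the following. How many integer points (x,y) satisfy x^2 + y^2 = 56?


Systematically check integer values of x where x^2 <= 56.
For each valid x, check if 56 - x^2 is a perfect square.
Total integer solutions found: 0

0


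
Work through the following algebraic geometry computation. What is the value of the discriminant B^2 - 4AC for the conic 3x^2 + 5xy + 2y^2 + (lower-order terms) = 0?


The discriminant of a conic Ax^2 + Bxy + Cy^2 + ... = 0 is B^2 - 4AC.
B^2 = 5^2 = 25
4AC = 4*3*2 = 24
Discriminant = 25 - 24 = 1

1


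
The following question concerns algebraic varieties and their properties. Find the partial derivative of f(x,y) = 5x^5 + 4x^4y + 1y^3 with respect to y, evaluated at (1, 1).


df/dy = 4*x^4 + 3*1*y^2
At (1,1): 4*1^4 + 3*1*1^2
= 4 + 3
= 7

7


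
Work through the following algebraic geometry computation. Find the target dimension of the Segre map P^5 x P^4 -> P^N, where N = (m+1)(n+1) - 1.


The Segre embedding maps P^m x P^n into P^N via
all products of coordinates from each factor.
N = (m+1)(n+1) - 1
N = (5+1)(4+1) - 1
N = 6*5 - 1
N = 30 - 1 = 29

29


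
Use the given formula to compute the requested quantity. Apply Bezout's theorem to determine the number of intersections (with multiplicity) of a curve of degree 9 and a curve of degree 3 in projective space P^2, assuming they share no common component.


Bezout's theorem states the intersection count equals the product of degrees.
Intersection count = 9 * 3 = 27

27


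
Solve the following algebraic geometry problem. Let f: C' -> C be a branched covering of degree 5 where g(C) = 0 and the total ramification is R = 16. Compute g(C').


Riemann-Hurwitz formula: 2g' - 2 = d(2g - 2) + R
Given: d = 5, g = 0, R = 16
2g' - 2 = 5*(2*0 - 2) + 16
2g' - 2 = 5*(-2) + 16
2g' - 2 = -10 + 16 = 6
2g' = 8
g' = 4

4


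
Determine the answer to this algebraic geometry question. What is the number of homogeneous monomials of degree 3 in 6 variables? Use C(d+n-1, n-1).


The number of degree-3 monomials in 6 variables is C(d+n-1, n-1).
= C(3+6-1, 6-1) = C(8, 5)
= 56

56


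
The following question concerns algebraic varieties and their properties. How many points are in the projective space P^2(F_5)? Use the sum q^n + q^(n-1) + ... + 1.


P^2(F_5) has (q^(n+1) - 1)/(q - 1) points.
= 5^2 + 5^1 + 5^0
= 25 + 5 + 1
= 31

31


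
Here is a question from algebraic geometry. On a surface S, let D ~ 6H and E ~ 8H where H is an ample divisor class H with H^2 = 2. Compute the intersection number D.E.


Using bilinearity of the intersection pairing on a surface S:
(aH).(bH) = ab * (H.H)
We have H^2 = 2.
D.E = (6H).(8H) = 6*8*2
= 48*2
= 96

96


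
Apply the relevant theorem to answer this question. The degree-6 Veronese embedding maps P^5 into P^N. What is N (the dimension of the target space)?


The Veronese embedding v_d: P^n -> P^N maps each point to all
degree-d monomials in n+1 homogeneous coordinates.
N = C(n+d, d) - 1
N = C(5+6, 6) - 1
N = C(11, 6) - 1
C(11, 6) = 462
N = 462 - 1 = 461

461


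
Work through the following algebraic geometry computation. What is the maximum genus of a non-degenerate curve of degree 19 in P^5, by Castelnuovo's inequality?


Castelnuovo's bound: write d - 1 = m(r-1) + epsilon with 0 <= epsilon < r-1.
d - 1 = 19 - 1 = 18
r - 1 = 5 - 1 = 4
18 = 4*4 + 2, so m = 4, epsilon = 2
pi(d, r) = m(m-1)(r-1)/2 + m*epsilon
= 4*3*4/2 + 4*2
= 48/2 + 8
= 24 + 8 = 32

32


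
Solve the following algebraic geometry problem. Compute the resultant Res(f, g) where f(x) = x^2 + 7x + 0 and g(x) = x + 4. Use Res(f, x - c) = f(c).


For Res(f, x - c), we evaluate f at x = c.
f(-4) = (-4)^2 + 7*(-4) + 0
= 16 - 28 + 0
= -12 + 0 = -12
Res(f, g) = -12

-12


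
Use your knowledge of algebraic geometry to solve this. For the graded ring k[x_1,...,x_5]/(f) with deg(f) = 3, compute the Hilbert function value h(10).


For R = k[x_1,...,x_n]/(f) with f homogeneous of degree e:
The Hilbert series is (1 - t^e)/(1 - t)^n.
So h(d) = C(d+n-1, n-1) - C(d-e+n-1, n-1) for d >= e.
With n=5, e=3, d=10:
C(10+5-1, 5-1) = C(14, 4) = 1001
C(10-3+5-1, 5-1) = C(11, 4) = 330
h(10) = 1001 - 330 = 671

671


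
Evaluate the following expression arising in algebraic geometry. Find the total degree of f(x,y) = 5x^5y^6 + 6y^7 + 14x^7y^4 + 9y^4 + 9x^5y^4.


Examine each term for its total degree (sum of exponents).
  Term '5x^5y^6' has total degree 5+6 = 11.
  Term '6y^7' has total degree 0+7 = 7.
  Term '14x^7y^4' has total degree 7+4 = 11.
  Term '9y^4' has total degree 0+4 = 4.
  Term '9x^5y^4' has total degree 5+4 = 9.
The maximum total degree among all terms is 11.

11


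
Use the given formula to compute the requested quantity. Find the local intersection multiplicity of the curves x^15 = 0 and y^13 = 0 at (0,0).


The intersection multiplicity of V(x^a) and V(y^b) at the origin is:
I(O; V(x^15), V(y^13)) = dim_k(k[x,y]/(x^15, y^13))
A basis for k[x,y]/(x^15, y^13) is the set of monomials x^i * y^j
where 0 <= i < 15 and 0 <= j < 13.
The number of such monomials is 15 * 13 = 195

195


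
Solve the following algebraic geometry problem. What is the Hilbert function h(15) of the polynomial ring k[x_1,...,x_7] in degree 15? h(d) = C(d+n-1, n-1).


The Hilbert function for the polynomial ring in 7 variables is:
h(d) = C(d+n-1, n-1)
h(15) = C(15+7-1, 7-1) = C(21, 6)
= 21! / (6! * 15!)
= 54264

54264


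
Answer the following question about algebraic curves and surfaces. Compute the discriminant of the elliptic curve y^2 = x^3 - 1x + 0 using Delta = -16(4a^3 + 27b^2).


Compute each component:
4a^3 = 4*(-1)^3 = 4*(-1) = -4
27b^2 = 27*0^2 = 27*0 = 0
4a^3 + 27b^2 = -4 + 0 = -4
Delta = -16*(-4) = 64

64


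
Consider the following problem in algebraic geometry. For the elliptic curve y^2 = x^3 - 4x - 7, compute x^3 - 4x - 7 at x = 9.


Compute x^3 - 4x - 7 at x = 9:
x^3 = 9^3 = 729
(-4)*x = (-4)*9 = -36
Sum: 729 - 36 - 7 = 686

686


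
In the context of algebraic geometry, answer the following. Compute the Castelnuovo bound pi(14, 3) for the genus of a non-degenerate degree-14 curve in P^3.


Castelnuovo's bound: write d - 1 = m(r-1) + epsilon with 0 <= epsilon < r-1.
d - 1 = 14 - 1 = 13
r - 1 = 3 - 1 = 2
13 = 6*2 + 1, so m = 6, epsilon = 1
pi(d, r) = m(m-1)(r-1)/2 + m*epsilon
= 6*5*2/2 + 6*1
= 60/2 + 6
= 30 + 6 = 36

36


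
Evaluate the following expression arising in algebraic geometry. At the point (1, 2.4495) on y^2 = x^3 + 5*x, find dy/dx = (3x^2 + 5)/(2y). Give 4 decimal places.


Using implicit differentiation of y^2 = x^3 + 5*x:
2y * dy/dx = 3x^2 + 5
dy/dx = (3x^2 + 5)/(2y)
Numerator: 3*1^2 + 5 = 8
Denominator: 2*2.4495 = 4.899
dy/dx = 8/4.899 = 1.6330

1.6330


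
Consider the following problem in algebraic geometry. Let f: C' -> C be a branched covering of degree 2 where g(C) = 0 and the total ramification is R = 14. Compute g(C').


Riemann-Hurwitz formula: 2g' - 2 = d(2g - 2) + R
Given: d = 2, g = 0, R = 14
2g' - 2 = 2*(2*0 - 2) + 14
2g' - 2 = 2*(-2) + 14
2g' - 2 = -4 + 14 = 10
2g' = 12
g' = 6

6


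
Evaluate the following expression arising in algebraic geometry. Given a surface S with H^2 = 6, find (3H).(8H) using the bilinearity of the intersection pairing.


Using bilinearity of the intersection pairing on a surface S:
(aH).(bH) = ab * (H.H)
We have H^2 = 6.
D.E = (3H).(8H) = 3*8*6
= 24*6
= 144

144


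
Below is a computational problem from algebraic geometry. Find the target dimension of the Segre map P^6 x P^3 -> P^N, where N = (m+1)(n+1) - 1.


The Segre embedding maps P^m x P^n into P^N via
all products of coordinates from each factor.
N = (m+1)(n+1) - 1
N = (6+1)(3+1) - 1
N = 7*4 - 1
N = 28 - 1 = 27

27


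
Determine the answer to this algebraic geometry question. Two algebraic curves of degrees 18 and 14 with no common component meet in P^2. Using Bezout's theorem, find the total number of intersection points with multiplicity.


Bezout's theorem states the intersection count equals the product of degrees.
Intersection count = 18 * 14 = 252

252


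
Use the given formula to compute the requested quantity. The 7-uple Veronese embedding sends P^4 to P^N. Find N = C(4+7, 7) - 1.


The Veronese embedding v_d: P^n -> P^N maps each point to all
degree-d monomials in n+1 homogeneous coordinates.
N = C(n+d, d) - 1
N = C(4+7, 7) - 1
N = C(11, 7) - 1
C(11, 7) = 330
N = 330 - 1 = 329

329
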